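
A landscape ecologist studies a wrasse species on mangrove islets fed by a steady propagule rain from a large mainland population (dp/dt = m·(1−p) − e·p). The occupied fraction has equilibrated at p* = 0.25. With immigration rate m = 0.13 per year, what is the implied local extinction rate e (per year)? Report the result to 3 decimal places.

0.390

At equilibrium m(1−p*) = e·p*, so e = m(1−p*)/p*.
e = 0.13 × 0.7500 / 0.25 = 0.3900.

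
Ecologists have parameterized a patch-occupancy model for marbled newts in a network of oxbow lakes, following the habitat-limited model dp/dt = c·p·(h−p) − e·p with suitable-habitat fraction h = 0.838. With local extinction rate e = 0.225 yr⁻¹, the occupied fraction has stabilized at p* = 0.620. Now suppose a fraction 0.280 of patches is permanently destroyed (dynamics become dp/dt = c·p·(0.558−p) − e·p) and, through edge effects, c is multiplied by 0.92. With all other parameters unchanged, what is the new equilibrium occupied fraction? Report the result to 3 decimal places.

0.321

Balance c(h−p*) = e gives c = e/(0.838 − 0.62000) = 0.225/0.21800 = 1.03211.
New p* = 0.558 − e/c = 0.558 − 0.22500/0.94954 = 0.32104.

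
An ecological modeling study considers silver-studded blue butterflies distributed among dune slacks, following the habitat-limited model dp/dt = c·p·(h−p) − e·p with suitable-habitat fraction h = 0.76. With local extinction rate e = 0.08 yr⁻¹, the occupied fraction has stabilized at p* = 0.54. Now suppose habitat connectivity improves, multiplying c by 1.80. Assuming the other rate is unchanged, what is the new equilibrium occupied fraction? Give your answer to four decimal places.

0.6378

Balance c(h−p*) = e gives c = e/(0.76 − 0.54000) = 0.08/0.22000 = 0.36364.
New p* = 0.76 − e/c = 0.76 − 0.08000/0.65455 = 0.63778.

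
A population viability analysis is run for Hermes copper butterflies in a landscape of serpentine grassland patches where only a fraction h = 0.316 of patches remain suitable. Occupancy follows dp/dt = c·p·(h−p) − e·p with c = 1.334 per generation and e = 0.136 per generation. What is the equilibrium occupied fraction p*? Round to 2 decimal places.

Setting dp/dt = 0 and dividing by p* gives c·(h−p*) = e.
So p* = h − e/c = 0.316 − 0.136/1.334 = 0.316 − 0.1019 = 0.2141.

0.21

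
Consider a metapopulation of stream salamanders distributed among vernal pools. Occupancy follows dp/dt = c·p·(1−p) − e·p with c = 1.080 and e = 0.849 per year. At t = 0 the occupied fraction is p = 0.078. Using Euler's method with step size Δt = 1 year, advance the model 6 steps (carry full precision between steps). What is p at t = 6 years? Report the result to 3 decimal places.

0.149

Update rule: p ← p + [c·p·(1−p) − e·p]·Δt with Δt = 1.
  1  |  dp/dt·Δt = +0.011447  |  p_1 = 0.089447
  2  |  dp/dt·Δt = +0.012021  |  p_2 = 0.101469
  3  |  dp/dt·Δt = +0.012320  |  p_3 = 0.113788
  4  |  dp/dt·Δt = +0.012301  |  p_4 = 0.126090
  5  |  dp/dt·Δt = +0.011956  |  p_5 = 0.138046
  6  |  dp/dt·Δt = +0.011307  |  p_6 = 0.149354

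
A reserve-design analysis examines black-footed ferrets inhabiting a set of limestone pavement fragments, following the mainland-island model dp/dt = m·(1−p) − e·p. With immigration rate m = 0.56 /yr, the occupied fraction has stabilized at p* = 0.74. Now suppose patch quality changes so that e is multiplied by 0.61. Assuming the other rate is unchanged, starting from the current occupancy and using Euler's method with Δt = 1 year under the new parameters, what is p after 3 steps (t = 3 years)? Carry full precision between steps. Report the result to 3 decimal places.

Balance m(1−p*) = e·p* gives e = m(1−p*)/p* = 0.56×0.26000/0.74000 = 0.19676.
Starting from p₀ = 0.74000; update p ← p + (dp/dt)·Δt with the new parameters.
t = 1: p = 0.74000 + (+0.05678) = 0.79678
t = 2: p = 0.79678 + (+0.01817) = 0.81495
t = 3: p = 0.81495 + (+0.00581) = 0.82077

0.821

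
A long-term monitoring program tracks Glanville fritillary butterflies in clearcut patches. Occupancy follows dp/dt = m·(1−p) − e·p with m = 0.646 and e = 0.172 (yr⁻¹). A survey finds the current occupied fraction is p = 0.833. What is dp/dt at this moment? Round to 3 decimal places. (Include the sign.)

Colonization term: m·(1−p) = 0.646×0.1670 = 0.10788.
Extinction term: e·p = 0.14328.
dp/dt = 0.10788 − 0.14328 = -0.03539.

-0.035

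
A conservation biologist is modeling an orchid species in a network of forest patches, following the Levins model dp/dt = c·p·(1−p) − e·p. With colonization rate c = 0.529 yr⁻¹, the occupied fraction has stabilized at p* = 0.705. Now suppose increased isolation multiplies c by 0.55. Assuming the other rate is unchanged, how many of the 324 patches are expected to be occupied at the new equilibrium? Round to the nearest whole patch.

150

Balance c(1−p*) = e gives e = 0.529×(1 − 0.70500) = 0.15606.
New p* = 1 − e/c = 1 − 0.15606/0.29095 = 0.46362.
Expected occupied = 324 × 0.46362 = 150.21 ≈ 150.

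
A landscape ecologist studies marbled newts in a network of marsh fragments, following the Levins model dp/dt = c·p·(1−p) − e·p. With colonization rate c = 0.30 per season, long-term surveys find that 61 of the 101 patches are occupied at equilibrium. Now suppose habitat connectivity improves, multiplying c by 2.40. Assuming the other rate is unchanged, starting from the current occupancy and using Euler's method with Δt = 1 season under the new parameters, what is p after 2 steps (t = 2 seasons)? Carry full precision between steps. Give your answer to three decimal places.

Observed p* = 61/101 = 0.60396.
Balance c(1−p*) = e gives e = 0.30×(1 − 0.60396) = 0.11881.
Starting from p₀ = 0.60396; update p ← p + (dp/dt)·Δt with the new parameters.
p: 0.60396 → 0.70442  (Δp = +0.10046)
p: 0.70442 → 0.77064  (Δp = +0.06622)

0.771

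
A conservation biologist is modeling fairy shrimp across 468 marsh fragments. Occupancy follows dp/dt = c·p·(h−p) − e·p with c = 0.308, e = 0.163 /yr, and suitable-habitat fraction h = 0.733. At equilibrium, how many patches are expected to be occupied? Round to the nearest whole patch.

95

p* = h − e/c = 0.733 − 0.5292 = 0.2038.
Expected occupied patches = N × p* = 468 × 0.2038 = 95.37 ≈ 95.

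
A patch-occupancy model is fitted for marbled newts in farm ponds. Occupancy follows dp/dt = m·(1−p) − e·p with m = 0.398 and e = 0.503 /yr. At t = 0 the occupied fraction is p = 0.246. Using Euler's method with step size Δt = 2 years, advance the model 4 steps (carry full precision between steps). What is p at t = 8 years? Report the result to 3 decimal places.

Update rule: p ← p + [m·(1−p) − e·p]·Δt with Δt = 2.
step 1: Δp = +0.35271, p = 0.59871
step 2: Δp = -0.28287, p = 0.31584
step 3: Δp = +0.22686, p = 0.54270
step 4: Δp = -0.18194, p = 0.36076

0.361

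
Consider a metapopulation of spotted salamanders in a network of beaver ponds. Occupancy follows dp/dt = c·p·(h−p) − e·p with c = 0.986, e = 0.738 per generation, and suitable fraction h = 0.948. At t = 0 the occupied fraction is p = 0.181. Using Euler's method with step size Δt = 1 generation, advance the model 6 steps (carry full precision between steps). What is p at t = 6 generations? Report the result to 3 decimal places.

Update rule: p ← p + [c·p·(h−p) − e·p]·Δt with Δt = 1.
t = 1: p = 0.18100 + (+0.00331) = 0.18431
t = 2: p = 0.18431 + (+0.00277) = 0.18707
t = 3: p = 0.18707 + (+0.00230) = 0.18937
t = 4: p = 0.18937 + (+0.00190) = 0.19126
t = 5: p = 0.19126 + (+0.00156) = 0.19282
t = 6: p = 0.19282 + (+0.00127) = 0.19409

0.194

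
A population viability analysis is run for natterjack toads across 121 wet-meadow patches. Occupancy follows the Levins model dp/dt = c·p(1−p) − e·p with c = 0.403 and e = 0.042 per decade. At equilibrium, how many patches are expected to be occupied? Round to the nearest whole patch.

p* = 1 − e/c = 1 − 0.042/0.403 = 0.8958.
Expected occupied patches = N × p* = 121 × 0.8958 = 108.39 ≈ 108.

108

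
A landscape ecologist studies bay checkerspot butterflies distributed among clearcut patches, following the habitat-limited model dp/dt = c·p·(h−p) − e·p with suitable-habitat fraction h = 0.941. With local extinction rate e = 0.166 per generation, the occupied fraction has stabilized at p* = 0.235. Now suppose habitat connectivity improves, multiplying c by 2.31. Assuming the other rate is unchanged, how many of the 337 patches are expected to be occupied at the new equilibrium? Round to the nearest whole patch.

Balance c(h−p*) = e gives c = e/(0.941 − 0.23500) = 0.166/0.70600 = 0.23513.
New p* = 0.941 − e/c = 0.941 − 0.16600/0.54315 = 0.63538.
Expected occupied = 337 × 0.63538 = 214.12 ≈ 214.

214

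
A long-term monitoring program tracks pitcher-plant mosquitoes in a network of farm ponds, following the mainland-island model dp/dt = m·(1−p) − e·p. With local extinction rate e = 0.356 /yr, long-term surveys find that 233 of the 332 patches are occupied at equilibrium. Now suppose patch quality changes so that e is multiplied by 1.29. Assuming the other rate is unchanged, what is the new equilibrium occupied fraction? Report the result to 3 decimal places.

0.646

Observed p* = 233/332 = 0.70181.
Balance m(1−p*) = e·p* gives m = e·p*/(1−p*) = 0.356×0.70181/0.29819 = 0.83787.
New p* = m/(m+e) = 0.83787/(0.83787+0.45924) = 0.64595.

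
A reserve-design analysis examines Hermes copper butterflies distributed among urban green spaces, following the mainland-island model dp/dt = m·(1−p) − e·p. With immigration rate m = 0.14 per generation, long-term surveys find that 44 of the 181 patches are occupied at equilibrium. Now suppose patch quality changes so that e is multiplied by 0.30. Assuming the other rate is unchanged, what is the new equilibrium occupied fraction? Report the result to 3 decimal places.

Observed p* = 44/181 = 0.24309.
Balance m(1−p*) = e·p* gives e = m(1−p*)/p* = 0.14×0.75691/0.24309 = 0.43592.
New p* = m/(m+e) = 0.14000/(0.14000+0.13078) = 0.51702.

0.517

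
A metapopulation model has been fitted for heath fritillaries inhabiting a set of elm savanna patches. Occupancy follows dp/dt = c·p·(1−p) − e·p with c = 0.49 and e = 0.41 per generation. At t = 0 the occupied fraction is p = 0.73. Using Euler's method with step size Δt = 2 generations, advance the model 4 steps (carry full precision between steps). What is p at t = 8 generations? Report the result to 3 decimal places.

0.225

Update rule: p ← p + [c·p·(1−p) − e·p]·Δt with Δt = 2.
  1  |  dp/dt·Δt = -0.405442  |  p_1 = 0.324558
  2  |  dp/dt·Δt = -0.051302  |  p_2 = 0.273256
  3  |  dp/dt·Δt = -0.029455  |  p_3 = 0.243802
  4  |  dp/dt·Δt = -0.019242  |  p_4 = 0.224559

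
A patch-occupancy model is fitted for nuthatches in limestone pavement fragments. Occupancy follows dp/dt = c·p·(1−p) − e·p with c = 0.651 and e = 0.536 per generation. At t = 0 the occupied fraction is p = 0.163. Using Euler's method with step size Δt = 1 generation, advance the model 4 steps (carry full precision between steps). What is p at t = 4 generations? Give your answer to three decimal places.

Update rule: p ← p + [c·p·(1−p) − e·p]·Δt with Δt = 1.
t = 1: p = 0.16300 + (+0.00145) = 0.16445
t = 2: p = 0.16445 + (+0.00131) = 0.16575
t = 3: p = 0.16575 + (+0.00118) = 0.16693
t = 4: p = 0.16693 + (+0.00106) = 0.16799

0.168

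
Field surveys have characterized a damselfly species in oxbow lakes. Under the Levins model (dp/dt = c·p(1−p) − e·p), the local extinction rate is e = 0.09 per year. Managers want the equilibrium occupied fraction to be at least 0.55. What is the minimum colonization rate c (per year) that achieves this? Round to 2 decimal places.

0.20

p* = 1 − e/c ≥ 0.55 requires e/c ≤ 0.4500, i.e. c ≥ e/0.4500.
c_min = 0.09/0.4500 = 0.2000.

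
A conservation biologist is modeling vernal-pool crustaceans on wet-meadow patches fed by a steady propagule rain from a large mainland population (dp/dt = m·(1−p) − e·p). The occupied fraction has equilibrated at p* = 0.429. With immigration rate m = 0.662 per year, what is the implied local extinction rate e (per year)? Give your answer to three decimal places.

At equilibrium m(1−p*) = e·p*, so e = m(1−p*)/p*.
e = 0.662 × 0.5710 / 0.429 = 0.8811.

0.881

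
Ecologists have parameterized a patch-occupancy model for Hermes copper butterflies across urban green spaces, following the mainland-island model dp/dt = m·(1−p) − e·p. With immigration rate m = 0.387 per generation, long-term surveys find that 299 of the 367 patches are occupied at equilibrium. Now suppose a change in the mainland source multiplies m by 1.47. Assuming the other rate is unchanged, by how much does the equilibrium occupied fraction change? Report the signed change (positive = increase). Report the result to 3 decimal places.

0.051

Observed p* = 299/367 = 0.81471.
Balance m(1−p*) = e·p* gives e = m(1−p*)/p* = 0.387×0.18529/0.81471 = 0.08802.
New p* = m/(m+e) = 0.56889/(0.56889+0.08802) = 0.86601.
Δp* = 0.86601 − 0.81471 = +0.05130.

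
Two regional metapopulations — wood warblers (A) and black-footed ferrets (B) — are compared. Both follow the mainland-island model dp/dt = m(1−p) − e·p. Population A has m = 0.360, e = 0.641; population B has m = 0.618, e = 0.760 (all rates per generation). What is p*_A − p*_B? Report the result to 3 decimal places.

A: p*_A = m/(m+e) = 0.360/1.0010 = 0.3596.
B: p*_B = 0.618/1.3780 = 0.4485.
p*_A − p*_B = 0.3596 − 0.4485 = -0.0888.

-0.089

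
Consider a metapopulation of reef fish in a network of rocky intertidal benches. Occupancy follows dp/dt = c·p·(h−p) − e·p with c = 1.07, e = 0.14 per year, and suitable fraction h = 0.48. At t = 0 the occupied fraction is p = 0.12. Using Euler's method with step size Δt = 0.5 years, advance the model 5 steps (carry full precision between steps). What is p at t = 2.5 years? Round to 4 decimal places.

0.1987

Update rule: p ← p + [c·p·(h−p) − e·p]·Δt with Δt = 0.5.
step 1: Δp = +0.01471, p = 0.13471
step 2: Δp = +0.01546, p = 0.15017
step 3: Δp = +0.01599, p = 0.16615
step 4: Δp = +0.01627, p = 0.18242
step 5: Δp = +0.01627, p = 0.19869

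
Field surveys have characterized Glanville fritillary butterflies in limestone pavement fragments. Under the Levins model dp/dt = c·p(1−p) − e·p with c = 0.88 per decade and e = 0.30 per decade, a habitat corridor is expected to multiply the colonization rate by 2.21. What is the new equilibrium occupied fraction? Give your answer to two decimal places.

Before: p* = 1 − 0.30/0.88 = 0.6591.
After the change, c = 1.9448, e = 0.3, so p* = 1 − 0.3/1.9448 = 0.8457.

0.85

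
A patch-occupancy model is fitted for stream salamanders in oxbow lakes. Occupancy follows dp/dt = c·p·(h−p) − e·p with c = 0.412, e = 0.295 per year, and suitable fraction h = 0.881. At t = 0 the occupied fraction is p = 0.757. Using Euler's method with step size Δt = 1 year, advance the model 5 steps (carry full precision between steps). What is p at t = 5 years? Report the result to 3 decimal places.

0.341

Update rule: p ← p + [c·p·(h−p) − e·p]·Δt with Δt = 1.
t = 1: p = 0.75700 + (-0.18464) = 0.57236
t = 2: p = 0.57236 + (-0.09606) = 0.47629
t = 3: p = 0.47629 + (-0.06109) = 0.41520
t = 4: p = 0.41520 + (-0.04280) = 0.37240
t = 5: p = 0.37240 + (-0.03182) = 0.34058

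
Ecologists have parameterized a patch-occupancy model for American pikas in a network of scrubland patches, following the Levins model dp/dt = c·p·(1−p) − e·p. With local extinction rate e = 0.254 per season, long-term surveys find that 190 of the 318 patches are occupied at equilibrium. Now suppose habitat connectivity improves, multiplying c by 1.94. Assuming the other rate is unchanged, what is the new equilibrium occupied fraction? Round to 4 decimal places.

Observed p* = 190/318 = 0.59748.
Balance c(1−p*) = e gives c = e/(1 − 0.59748) = 0.254/0.40252 = 0.63102.
New p* = 1 − e/c = 1 − 0.25400/1.22418 = 0.79251.

0.7925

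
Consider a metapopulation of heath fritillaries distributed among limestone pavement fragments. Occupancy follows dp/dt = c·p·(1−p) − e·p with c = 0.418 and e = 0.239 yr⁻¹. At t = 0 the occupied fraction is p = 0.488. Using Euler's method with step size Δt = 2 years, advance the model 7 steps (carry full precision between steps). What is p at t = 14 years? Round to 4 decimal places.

0.4304

Update rule: p ← p + [c·p·(1−p) − e·p]·Δt with Δt = 2.
p: 0.48800 → 0.46362  (Δp = -0.02438)
p: 0.46362 → 0.44990  (Δp = -0.01371)
p: 0.44990 → 0.44175  (Δp = -0.00815)
p: 0.44175 → 0.43676  (Δp = -0.00499)
p: 0.43676 → 0.43364  (Δp = -0.00311)
p: 0.43364 → 0.43168  (Δp = -0.00196)
p: 0.43168 → 0.43044  (Δp = -0.00125)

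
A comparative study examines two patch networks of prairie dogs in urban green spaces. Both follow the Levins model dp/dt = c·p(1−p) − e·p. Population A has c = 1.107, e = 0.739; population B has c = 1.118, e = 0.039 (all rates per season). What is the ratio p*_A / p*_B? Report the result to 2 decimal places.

A: p*_A = 1 − 0.739/1.107 = 0.3324.
B: p*_B = 1 − 0.039/1.118 = 0.9651.
p*_A / p*_B = 0.3324/0.9651 = 0.3444.

0.34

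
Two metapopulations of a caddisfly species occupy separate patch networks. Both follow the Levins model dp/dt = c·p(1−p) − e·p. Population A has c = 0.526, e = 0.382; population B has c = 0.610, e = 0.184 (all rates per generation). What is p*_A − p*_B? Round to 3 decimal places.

A: p*_A = 1 − 0.382/0.526 = 0.2738.
B: p*_B = 1 − 0.184/0.610 = 0.6984.
p*_A − p*_B = 0.2738 − 0.6984 = -0.4246.

-0.425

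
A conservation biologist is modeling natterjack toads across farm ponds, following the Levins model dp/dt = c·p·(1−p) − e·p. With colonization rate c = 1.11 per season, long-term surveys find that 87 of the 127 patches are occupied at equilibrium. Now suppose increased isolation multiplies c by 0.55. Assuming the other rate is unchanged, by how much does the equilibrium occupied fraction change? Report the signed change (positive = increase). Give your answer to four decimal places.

Observed p* = 87/127 = 0.68504.
Balance c(1−p*) = e gives e = 1.11×(1 − 0.68504) = 0.34961.
New p* = 1 − e/c = 1 − 0.34961/0.61050 = 0.42734.
Δp* = 0.42734 − 0.68504 = -0.25770.

-0.2577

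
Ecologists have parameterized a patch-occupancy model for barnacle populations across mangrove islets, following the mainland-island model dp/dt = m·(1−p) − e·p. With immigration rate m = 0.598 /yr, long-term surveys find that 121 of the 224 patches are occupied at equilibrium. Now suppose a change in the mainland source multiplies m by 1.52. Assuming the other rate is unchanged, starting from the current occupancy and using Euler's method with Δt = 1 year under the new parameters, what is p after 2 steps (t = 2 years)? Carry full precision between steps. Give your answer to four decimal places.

Observed p* = 121/224 = 0.54018.
Balance m(1−p*) = e·p* gives e = m(1−p*)/p* = 0.598×0.45982/0.54018 = 0.50904.
Starting from p₀ = 0.54018; update p ← p + (dp/dt)·Δt with the new parameters.
p: 0.54018 → 0.68316  (Δp = +0.14299)
p: 0.68316 → 0.62340  (Δp = -0.05977)

0.6234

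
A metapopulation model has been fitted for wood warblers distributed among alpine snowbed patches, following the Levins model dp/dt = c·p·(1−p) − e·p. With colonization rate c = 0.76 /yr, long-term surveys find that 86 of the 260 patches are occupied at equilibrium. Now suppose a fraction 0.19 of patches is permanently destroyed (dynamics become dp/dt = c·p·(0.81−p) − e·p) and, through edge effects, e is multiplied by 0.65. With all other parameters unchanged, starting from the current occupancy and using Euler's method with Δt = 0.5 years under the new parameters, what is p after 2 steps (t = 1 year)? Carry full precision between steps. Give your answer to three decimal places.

0.341

Observed p* = 86/260 = 0.33077.
Balance c(1−p*) = e gives e = 0.76×(1 − 0.33077) = 0.50862.
Starting from p₀ = 0.33077; update p ← p + (dp/dt)·Δt with the new parameters.
t = 0.5: p = 0.33077 + (+0.00556) = 0.33633
t = 1: p = 0.33633 + (+0.00494) = 0.34127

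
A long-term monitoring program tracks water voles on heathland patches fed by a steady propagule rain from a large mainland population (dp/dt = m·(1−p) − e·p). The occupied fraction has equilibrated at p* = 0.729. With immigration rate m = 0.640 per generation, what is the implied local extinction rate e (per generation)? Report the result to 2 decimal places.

0.24

At equilibrium m(1−p*) = e·p*, so e = m(1−p*)/p*.
e = 0.640 × 0.2710 / 0.729 = 0.2379.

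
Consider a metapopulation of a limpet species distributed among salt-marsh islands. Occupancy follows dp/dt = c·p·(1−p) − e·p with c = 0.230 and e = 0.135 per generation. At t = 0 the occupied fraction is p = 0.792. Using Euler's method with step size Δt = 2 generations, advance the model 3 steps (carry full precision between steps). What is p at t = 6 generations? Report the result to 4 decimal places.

0.5364

Update rule: p ← p + [c·p·(1−p) − e·p]·Δt with Δt = 2.
p: 0.79200 → 0.65394  (Δp = -0.13806)
p: 0.65394 → 0.58147  (Δp = -0.07246)
p: 0.58147 → 0.53642  (Δp = -0.04505)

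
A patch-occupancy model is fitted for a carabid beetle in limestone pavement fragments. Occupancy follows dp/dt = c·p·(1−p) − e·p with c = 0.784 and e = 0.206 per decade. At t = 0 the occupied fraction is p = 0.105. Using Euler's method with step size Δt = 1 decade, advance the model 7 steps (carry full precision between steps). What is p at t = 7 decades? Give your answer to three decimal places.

Update rule: p ← p + [c·p·(1−p) − e·p]·Δt with Δt = 1.
  1  |  dp/dt·Δt = +0.052046  |  p_1 = 0.157046
  2  |  dp/dt·Δt = +0.071437  |  p_2 = 0.228483
  3  |  dp/dt·Δt = +0.091135  |  p_3 = 0.319618
  4  |  dp/dt·Δt = +0.104649  |  p_4 = 0.424267
  5  |  dp/dt·Δt = +0.104104  |  p_5 = 0.528371
  6  |  dp/dt·Δt = +0.086524  |  p_6 = 0.614896
  7  |  dp/dt·Δt = +0.058982  |  p_7 = 0.673878

0.674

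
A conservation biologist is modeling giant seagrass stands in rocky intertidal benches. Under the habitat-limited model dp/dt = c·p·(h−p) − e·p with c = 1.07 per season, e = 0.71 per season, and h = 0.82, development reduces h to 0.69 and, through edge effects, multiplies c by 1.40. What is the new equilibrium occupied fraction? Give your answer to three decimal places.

Before: p* = h − e/c = 0.82 − 0.71/1.07 = 0.82 − 0.6636 = 0.1564.
After: c = 1.498, e = 0.71, h = 0.69; p* = 0.69 − 0.71/1.498 = 0.2160.

0.216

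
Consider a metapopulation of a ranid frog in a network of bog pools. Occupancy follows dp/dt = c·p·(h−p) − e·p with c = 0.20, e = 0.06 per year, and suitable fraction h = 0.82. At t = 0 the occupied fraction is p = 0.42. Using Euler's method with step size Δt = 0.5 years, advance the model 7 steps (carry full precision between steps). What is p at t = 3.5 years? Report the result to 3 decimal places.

0.447

Update rule: p ← p + [c·p·(h−p) − e·p]·Δt with Δt = 0.5.
  1  |  dp/dt·Δt = +0.004200  |  p_1 = 0.424200
  2  |  dp/dt·Δt = +0.004064  |  p_2 = 0.428264
  3  |  dp/dt·Δt = +0.003929  |  p_3 = 0.432193
  4  |  dp/dt·Δt = +0.003795  |  p_4 = 0.435988
  5  |  dp/dt·Δt = +0.003663  |  p_5 = 0.439650
  6  |  dp/dt·Δt = +0.003533  |  p_6 = 0.443183
  7  |  dp/dt·Δt = +0.003404  |  p_7 = 0.446587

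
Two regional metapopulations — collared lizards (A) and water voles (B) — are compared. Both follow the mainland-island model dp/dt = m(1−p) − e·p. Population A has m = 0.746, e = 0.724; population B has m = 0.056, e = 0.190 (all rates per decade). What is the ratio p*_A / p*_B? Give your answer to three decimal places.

2.229

A: p*_A = m/(m+e) = 0.746/1.4700 = 0.5075.
B: p*_B = 0.056/0.2460 = 0.2276.
p*_A / p*_B = 0.5075/0.2276 = 2.2293.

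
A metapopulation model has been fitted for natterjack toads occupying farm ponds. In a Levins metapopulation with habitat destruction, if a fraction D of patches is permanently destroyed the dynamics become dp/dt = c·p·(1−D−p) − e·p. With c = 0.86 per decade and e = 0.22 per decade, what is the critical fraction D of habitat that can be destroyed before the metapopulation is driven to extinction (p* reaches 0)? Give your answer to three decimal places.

0.744

The nontrivial equilibrium is p* = (1−D) − e/c; extinction occurs when this hits zero.
So D_crit = 1 − e/c = 1 − 0.22/0.86 = 1 − 0.2558 = 0.7442.
Note this equals the original equilibrium occupancy — the Levins extinction-debt result.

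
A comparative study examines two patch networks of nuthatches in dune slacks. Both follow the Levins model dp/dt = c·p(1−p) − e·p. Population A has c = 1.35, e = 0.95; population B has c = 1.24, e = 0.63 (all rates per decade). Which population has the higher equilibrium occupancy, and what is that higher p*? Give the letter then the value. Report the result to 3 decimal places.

A: p*_A = 1 − 0.95/1.35 = 0.2963.
B: p*_B = 1 − 0.63/1.24 = 0.4919.
B is higher at 0.4919.

B, 0.492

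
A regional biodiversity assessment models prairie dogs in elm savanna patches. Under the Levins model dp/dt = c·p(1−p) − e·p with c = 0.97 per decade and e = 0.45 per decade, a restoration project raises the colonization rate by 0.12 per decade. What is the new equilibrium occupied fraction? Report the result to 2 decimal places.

Before: p* = 1 − 0.45/0.97 = 0.5361.
After the change, c = 1.09, e = 0.45, so p* = 1 − 0.45/1.09 = 0.5872.

0.59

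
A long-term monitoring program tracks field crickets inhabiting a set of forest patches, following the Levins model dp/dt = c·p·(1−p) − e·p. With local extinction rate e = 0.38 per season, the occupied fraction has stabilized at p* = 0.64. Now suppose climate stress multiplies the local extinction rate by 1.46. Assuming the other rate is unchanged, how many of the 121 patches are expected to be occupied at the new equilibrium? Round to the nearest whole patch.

Balance c(1−p*) = e gives c = e/(1 − 0.64000) = 0.38/0.36000 = 1.05556.
New p* = 1 − e/c = 1 − 0.55480/1.05556 = 0.47440.
Expected occupied = 121 × 0.47440 = 57.40 ≈ 57.

57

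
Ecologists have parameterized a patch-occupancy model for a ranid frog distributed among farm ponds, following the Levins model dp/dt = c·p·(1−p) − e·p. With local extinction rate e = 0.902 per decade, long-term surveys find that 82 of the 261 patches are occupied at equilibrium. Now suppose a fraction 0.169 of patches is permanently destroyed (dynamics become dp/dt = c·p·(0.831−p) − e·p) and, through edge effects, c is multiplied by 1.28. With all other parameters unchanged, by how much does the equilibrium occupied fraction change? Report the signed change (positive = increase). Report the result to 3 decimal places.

Observed p* = 82/261 = 0.31418.
Balance c(1−p*) = e gives c = e/(1 − 0.31418) = 0.902/0.68582 = 1.31521.
New p* = 0.831 − e/c = 0.831 − 0.90200/1.68347 = 0.29520.
Δp* = 0.29520 − 0.31418 = -0.01898.

-0.019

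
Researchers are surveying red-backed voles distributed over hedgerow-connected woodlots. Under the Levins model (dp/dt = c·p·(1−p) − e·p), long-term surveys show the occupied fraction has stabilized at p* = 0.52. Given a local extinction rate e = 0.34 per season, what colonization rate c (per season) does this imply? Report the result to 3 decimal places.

At equilibrium c(1−p*) = e, so c = e/(1−p*).
c = 0.34/(1 − 0.52) = 0.34/0.4800 = 0.7083.

0.708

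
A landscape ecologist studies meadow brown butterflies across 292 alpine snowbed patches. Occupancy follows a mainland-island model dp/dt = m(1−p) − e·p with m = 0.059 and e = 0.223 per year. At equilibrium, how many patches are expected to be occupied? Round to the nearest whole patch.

61

p* = m/(m+e) = 0.059/0.2820 = 0.2092.
Expected occupied patches = N × p* = 292 × 0.2092 = 61.09 ≈ 61.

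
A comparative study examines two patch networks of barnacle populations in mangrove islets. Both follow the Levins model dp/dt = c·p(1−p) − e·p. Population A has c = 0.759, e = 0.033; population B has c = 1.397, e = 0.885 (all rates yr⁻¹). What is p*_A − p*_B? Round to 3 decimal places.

A: p*_A = 1 − 0.033/0.759 = 0.9565.
B: p*_B = 1 − 0.885/1.397 = 0.3665.
p*_A − p*_B = 0.9565 − 0.3665 = 0.5900.

0.590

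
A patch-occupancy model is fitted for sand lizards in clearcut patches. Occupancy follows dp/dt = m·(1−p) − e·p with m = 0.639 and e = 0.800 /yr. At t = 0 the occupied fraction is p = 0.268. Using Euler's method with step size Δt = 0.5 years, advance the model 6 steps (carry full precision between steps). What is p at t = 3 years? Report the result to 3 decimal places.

Update rule: p ← p + [m·(1−p) − e·p]·Δt with Δt = 0.5.
p: 0.26800 → 0.39467  (Δp = +0.12667)
p: 0.39467 → 0.43021  (Δp = +0.03553)
p: 0.43021 → 0.44017  (Δp = +0.00997)
p: 0.44017 → 0.44297  (Δp = +0.00280)
p: 0.44297 → 0.44375  (Δp = +0.00078)
p: 0.44375 → 0.44397  (Δp = +0.00022)

0.444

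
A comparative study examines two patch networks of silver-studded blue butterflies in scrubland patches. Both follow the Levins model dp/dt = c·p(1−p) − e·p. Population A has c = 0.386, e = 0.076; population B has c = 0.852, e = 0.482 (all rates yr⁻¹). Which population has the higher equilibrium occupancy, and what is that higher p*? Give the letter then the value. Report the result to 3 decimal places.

A: p*_A = 1 − 0.076/0.386 = 0.8031.
B: p*_B = 1 − 0.482/0.852 = 0.4343.
A is higher at 0.8031.

A, 0.803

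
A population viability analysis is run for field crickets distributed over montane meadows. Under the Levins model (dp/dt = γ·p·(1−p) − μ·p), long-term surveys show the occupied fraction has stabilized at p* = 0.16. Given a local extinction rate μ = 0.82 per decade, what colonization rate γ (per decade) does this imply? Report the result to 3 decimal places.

0.976

At equilibrium γ(1−p*) = μ, so γ = μ/(1−p*).
γ = 0.82/(1 − 0.16) = 0.82/0.8400 = 0.9762.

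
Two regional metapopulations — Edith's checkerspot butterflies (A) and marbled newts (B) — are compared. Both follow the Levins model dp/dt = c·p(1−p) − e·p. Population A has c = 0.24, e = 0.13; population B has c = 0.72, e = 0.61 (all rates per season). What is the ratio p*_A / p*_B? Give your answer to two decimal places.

A: p*_A = 1 − 0.13/0.24 = 0.4583.
B: p*_B = 1 − 0.61/0.72 = 0.1528.
p*_A / p*_B = 0.4583/0.1528 = 3.0000.

3.00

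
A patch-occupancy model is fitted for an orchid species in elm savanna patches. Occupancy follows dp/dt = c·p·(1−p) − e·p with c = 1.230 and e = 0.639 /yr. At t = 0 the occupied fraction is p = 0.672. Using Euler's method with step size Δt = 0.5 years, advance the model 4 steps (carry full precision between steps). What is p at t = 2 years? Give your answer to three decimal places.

Update rule: p ← p + [c·p·(1−p) − e·p]·Δt with Δt = 0.5.
step 1: Δp = -0.07915, p = 0.59285
step 2: Δp = -0.04097, p = 0.55188
step 3: Δp = -0.02423, p = 0.52765
step 4: Δp = -0.01530, p = 0.51235

0.512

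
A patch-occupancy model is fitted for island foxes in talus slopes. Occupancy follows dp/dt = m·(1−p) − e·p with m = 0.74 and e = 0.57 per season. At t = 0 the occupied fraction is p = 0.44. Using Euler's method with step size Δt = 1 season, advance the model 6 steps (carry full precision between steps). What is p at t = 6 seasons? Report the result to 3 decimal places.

0.565

Update rule: p ← p + [m·(1−p) − e·p]·Δt with Δt = 1.
  1  |  dp/dt·Δt = +0.163600  |  p_1 = 0.603600
  2  |  dp/dt·Δt = -0.050716  |  p_2 = 0.552884
  3  |  dp/dt·Δt = +0.015722  |  p_3 = 0.568606
  4  |  dp/dt·Δt = -0.004874  |  p_4 = 0.563732
  5  |  dp/dt·Δt = +0.001511  |  p_5 = 0.565243
  6  |  dp/dt·Δt = -0.000468  |  p_6 = 0.564775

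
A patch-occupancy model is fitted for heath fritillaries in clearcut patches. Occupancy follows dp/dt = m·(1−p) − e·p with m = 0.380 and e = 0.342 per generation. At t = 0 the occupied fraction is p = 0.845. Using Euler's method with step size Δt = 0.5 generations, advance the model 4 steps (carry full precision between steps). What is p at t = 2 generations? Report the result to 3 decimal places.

0.579

Update rule: p ← p + [m·(1−p) − e·p]·Δt with Δt = 0.5.
step 1: Δp = -0.11505, p = 0.72995
step 2: Δp = -0.07351, p = 0.65644
step 3: Δp = -0.04698, p = 0.60947
step 4: Δp = -0.03002, p = 0.57945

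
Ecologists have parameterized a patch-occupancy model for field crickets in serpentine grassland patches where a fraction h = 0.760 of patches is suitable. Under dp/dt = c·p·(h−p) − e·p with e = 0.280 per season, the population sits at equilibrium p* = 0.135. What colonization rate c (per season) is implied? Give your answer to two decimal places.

0.45

At equilibrium c(h−p*) = e, so c = e/(h−p*).
c = 0.280/(0.760 − 0.135) = 0.280/0.6250 = 0.4480.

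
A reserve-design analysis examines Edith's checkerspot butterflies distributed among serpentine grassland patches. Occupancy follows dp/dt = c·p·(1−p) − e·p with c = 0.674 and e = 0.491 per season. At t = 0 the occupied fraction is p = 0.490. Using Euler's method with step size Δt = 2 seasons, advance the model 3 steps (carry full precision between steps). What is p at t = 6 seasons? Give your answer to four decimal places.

0.2945

Update rule: p ← p + [c·p·(1−p) − e·p]·Δt with Δt = 2.
p: 0.49000 → 0.34569  (Δp = -0.14431)
p: 0.34569 → 0.31112  (Δp = -0.03456)
p: 0.31112 → 0.29451  (Δp = -0.01661)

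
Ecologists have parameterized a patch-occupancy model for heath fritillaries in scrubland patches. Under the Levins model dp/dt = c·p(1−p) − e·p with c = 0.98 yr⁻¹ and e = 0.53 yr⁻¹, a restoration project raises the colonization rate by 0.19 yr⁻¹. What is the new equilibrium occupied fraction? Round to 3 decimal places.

Before: p* = 1 − 0.53/0.98 = 0.4592.
After the change, c = 1.17, e = 0.53, so p* = 1 − 0.53/1.17 = 0.5470.

0.547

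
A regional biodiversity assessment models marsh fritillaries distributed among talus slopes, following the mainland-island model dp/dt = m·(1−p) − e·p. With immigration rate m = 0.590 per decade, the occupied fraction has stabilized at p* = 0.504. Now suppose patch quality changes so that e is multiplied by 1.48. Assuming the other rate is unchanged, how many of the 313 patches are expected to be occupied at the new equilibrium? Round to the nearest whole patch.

Balance m(1−p*) = e·p* gives e = m(1−p*)/p* = 0.590×0.49600/0.50400 = 0.58063.
New p* = m/(m+e) = 0.59000/(0.59000+0.85933) = 0.40708.
Expected occupied = 313 × 0.40708 = 127.42 ≈ 127.

127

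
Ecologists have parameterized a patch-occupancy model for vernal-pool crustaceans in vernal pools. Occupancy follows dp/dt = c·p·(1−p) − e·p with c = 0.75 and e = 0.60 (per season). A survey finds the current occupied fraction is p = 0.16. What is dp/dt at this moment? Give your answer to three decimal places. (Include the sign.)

0.005

Colonization term: c·p·(1−p) = 0.75×0.16×0.8400 = 0.10080.
Extinction term: e·p = 0.09600.
dp/dt = 0.10080 − 0.09600 = 0.00480.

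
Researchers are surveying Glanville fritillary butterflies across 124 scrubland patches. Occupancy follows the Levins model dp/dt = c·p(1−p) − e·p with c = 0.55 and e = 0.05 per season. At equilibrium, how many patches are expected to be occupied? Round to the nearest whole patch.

p* = 1 − e/c = 1 − 0.05/0.55 = 0.9091.
Expected occupied patches = N × p* = 124 × 0.9091 = 112.73 ≈ 113.

113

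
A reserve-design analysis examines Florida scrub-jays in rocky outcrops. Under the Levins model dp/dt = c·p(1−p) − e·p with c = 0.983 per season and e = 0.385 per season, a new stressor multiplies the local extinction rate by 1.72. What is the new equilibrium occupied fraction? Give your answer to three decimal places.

0.326

Before: p* = 1 − 0.385/0.983 = 0.6083.
After the change, c = 0.983, e = 0.6622, so p* = 1 − 0.6622/0.983 = 0.3263.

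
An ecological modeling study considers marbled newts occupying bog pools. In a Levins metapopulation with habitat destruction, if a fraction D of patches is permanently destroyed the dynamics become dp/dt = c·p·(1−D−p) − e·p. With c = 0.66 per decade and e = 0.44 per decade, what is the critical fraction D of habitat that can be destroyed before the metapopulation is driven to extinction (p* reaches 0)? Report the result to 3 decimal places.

0.333

The nontrivial equilibrium is p* = (1−D) − e/c; extinction occurs when this hits zero.
So D_crit = 1 − e/c = 1 − 0.44/0.66 = 1 − 0.6667 = 0.3333.
This equals the undisturbed p*, a classic result of Lande's extension.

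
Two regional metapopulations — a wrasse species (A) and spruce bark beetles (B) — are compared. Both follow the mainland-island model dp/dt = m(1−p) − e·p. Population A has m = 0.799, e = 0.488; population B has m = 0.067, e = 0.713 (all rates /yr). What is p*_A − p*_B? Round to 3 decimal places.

0.535

A: p*_A = m/(m+e) = 0.799/1.2870 = 0.6208.
B: p*_B = 0.067/0.7800 = 0.0859.
p*_A − p*_B = 0.6208 − 0.0859 = 0.5349.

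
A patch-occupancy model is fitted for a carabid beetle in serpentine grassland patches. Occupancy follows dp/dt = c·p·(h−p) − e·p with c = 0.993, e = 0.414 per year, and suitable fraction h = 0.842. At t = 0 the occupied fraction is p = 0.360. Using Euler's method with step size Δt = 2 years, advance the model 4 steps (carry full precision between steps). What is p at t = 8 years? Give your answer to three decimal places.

Update rule: p ← p + [c·p·(h−p) − e·p]·Δt with Δt = 2.
p: 0.36000 → 0.40653  (Δp = +0.04653)
p: 0.40653 → 0.42151  (Δp = +0.01498)
p: 0.42151 → 0.42450  (Δp = +0.00299)
p: 0.42450 → 0.42499  (Δp = +0.00049)

0.425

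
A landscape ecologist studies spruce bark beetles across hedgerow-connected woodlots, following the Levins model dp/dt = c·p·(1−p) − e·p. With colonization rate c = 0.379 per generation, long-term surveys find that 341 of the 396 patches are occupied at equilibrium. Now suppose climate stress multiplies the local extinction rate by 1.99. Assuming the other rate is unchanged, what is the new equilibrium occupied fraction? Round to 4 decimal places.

0.7236

Observed p* = 341/396 = 0.86111.
Balance c(1−p*) = e gives e = 0.379×(1 − 0.86111) = 0.05264.
New p* = 1 − e/c = 1 − 0.10475/0.37900 = 0.72361.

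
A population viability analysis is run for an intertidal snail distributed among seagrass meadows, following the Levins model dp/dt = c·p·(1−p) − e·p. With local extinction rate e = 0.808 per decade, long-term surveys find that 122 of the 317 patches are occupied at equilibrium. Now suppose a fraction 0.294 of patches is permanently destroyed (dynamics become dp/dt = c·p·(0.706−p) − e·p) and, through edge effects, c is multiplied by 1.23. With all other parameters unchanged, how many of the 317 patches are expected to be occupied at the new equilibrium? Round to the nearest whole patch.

Observed p* = 122/317 = 0.38486.
Balance c(1−p*) = e gives c = e/(1 − 0.38486) = 0.808/0.61514 = 1.31352.
New p* = 0.706 − e/c = 0.706 − 0.80800/1.61563 = 0.20589.
Expected occupied = 317 × 0.20589 = 65.27 ≈ 65.

65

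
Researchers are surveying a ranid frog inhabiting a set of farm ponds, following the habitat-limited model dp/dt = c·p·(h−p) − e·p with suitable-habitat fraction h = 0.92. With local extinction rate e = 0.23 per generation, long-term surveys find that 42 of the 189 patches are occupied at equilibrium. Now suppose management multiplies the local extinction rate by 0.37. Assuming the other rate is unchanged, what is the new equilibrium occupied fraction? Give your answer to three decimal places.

Observed p* = 42/189 = 0.22222.
Balance c(h−p*) = e gives c = e/(0.92 − 0.22222) = 0.23/0.69778 = 0.32962.
New p* = 0.92 − e/c = 0.92 − 0.08510/0.32962 = 0.66182.

0.662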